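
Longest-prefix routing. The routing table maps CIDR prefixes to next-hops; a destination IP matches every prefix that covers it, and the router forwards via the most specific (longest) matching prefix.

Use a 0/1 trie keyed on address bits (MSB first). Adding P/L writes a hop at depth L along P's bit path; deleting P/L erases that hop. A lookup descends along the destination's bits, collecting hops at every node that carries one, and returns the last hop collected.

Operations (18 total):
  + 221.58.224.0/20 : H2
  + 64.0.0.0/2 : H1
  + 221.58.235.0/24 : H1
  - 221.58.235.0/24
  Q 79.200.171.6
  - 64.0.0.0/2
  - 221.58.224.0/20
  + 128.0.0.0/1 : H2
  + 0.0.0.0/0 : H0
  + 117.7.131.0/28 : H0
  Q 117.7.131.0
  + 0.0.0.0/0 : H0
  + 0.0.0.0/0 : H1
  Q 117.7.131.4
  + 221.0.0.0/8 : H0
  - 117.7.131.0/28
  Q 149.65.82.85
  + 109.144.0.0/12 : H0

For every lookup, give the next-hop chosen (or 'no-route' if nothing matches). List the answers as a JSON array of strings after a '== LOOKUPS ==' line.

Process each operation:
  add 221.58.224.0/20 -> H2 at depth 20
  add 64.0.0.0/2 -> H1 at depth 2
  add 221.58.235.0/24 -> H1 at depth 24
  - 221.58.235.0/24 clear@24
  Q 79.200.171.6: descend 01 ; hops seen [H1] ; pick H1
  - 64.0.0.0/2 clear@2
  - 221.58.224.0/20 clear@20
  add 128.0.0.0/1 -> H2 at depth 1
  add 0.0.0.0/0 -> H0 at depth 0
  add 117.7.131.0/28 -> H0 at depth 28
  Q 117.7.131.0: descend 0111010100000111100000110000 ; hops seen [H0,H0] ; pick H0
  add 0.0.0.0/0 -> H0 at depth 0
  add 0.0.0.0/0 -> H1 at depth 0
  Q 117.7.131.4: descend 0111010100000111100000110000 ; hops seen [H1,H0] ; pick H0
  add 221.0.0.0/8 -> H0 at depth 8
  - 117.7.131.0/28 clear@28
  Q 149.65.82.85: descend 1 ; hops seen [H1,H2] ; pick H2
  add 109.144.0.0/12 -> H0 at depth 12

== LOOKUPS ==
["H1","H0","H0","H2"]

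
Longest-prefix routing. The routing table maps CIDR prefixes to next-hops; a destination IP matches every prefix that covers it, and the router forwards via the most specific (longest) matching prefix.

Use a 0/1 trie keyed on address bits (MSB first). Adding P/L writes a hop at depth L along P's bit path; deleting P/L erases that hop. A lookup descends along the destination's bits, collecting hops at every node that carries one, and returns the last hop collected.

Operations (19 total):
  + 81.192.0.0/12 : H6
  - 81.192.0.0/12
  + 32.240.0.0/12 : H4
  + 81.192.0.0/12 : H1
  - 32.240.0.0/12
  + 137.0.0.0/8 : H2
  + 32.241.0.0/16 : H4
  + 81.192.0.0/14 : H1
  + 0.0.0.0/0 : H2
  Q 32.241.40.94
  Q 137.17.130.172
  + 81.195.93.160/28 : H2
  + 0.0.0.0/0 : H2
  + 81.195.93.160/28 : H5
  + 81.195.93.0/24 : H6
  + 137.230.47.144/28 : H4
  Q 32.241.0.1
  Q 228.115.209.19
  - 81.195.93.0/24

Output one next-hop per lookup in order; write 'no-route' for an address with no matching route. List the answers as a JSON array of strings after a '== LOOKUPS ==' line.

Process each operation:
  + 81.192.0.0/12 (H6) depth=12
  del 81.192.0.0/12 (clear depth 12)
  + 32.240.0.0/12 (H4) depth=12
  + 81.192.0.0/12 (H1) depth=12
  del 32.240.0.0/12 (clear depth 12)
  + 137.0.0.0/8 (H2) depth=8
  + 32.241.0.0/16 (H4) depth=16
  + 81.192.0.0/14 (H1) depth=14
  + 0.0.0.0/0 (H2) depth=0
  Q 32.241.40.94: descend 0010000011110001 ; hops seen [H2,H4] ; pick H4
  Q 137.17.130.172: descend 10001001 ; hops seen [H2,H2] ; pick H2
  + 81.195.93.160/28 (H2) depth=28
  + 0.0.0.0/0 (H2) depth=0
  + 81.195.93.160/28 (H5) depth=28
  + 81.195.93.0/24 (H6) depth=24
  + 137.230.47.144/28 (H4) depth=28
  Q 32.241.0.1: descend 0010000011110001 ; hops seen [H2,H4] ; pick H4
  Q 228.115.209.19: descend 1 ; hops seen [H2] ; pick H2
  del 81.195.93.0/24 (clear depth 24)

== LOOKUPS ==
["H4","H2","H4","H2"]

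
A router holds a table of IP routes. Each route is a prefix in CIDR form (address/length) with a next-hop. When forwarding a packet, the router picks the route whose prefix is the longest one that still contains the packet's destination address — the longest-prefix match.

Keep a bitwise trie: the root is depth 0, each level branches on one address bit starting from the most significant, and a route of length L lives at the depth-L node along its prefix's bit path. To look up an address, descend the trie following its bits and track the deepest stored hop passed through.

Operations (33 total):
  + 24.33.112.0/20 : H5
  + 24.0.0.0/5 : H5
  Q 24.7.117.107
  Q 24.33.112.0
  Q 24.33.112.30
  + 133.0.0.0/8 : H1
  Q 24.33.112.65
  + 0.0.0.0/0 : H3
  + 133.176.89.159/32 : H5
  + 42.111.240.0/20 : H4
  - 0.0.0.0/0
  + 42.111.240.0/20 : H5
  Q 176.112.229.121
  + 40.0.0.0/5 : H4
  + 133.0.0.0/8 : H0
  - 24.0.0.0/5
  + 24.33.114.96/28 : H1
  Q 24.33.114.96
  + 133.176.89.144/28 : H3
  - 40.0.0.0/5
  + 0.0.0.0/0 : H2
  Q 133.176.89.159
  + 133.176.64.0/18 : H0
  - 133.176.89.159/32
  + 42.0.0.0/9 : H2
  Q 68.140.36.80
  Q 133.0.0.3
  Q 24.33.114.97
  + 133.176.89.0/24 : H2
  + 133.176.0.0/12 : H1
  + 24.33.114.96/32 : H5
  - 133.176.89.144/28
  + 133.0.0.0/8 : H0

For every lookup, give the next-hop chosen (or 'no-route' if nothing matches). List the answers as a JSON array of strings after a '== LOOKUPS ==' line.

Process each operation:
  add 24.33.112.0/20 -> H5 at depth 20
  add 24.0.0.0/5 -> H5 at depth 5
  lookup 24.7.117.107: bits 0001100000 walk d0:-→d1:-→d2:-→d3:-→d4:-→d5:H5→d6:-→d7:-→d8:-→d9:-→d10:- -> H5
  lookup 24.33.112.0: bits 00011000001000010111 walk d0:-→d1:-→d2:-→d3:-→d4:-→d5:H5→d6:-→d7:-→d8:-→d9:-→d10:-→d11:-→d12:-→d13:-→d14:-→d15:-→d16:-→d17:-→d18:-→d19:-→d20:H5 -> H5
  lookup 24.33.112.30: bits 00011000001000010111 walk d0:-→d1:-→d2:-→d3:-→d4:-→d5:H5→d6:-→d7:-→d8:-→d9:-→d10:-→d11:-→d12:-→d13:-→d14:-→d15:-→d16:-→d17:-→d18:-→d19:-→d20:H5 -> H5
  add 133.0.0.0/8 -> H1 at depth 8
  lookup 24.33.112.65: bits 00011000001000010111 walk d0:-→d1:-→d2:-→d3:-→d4:-→d5:H5→d6:-→d7:-→d8:-→d9:-→d10:-→d11:-→d12:-→d13:-→d14:-→d15:-→d16:-→d17:-→d18:-→d19:-→d20:H5 -> H5
  add 0.0.0.0/0 -> H3 at depth 0
  add 133.176.89.159/32 -> H5 at depth 32
  add 42.111.240.0/20 -> H4 at depth 20
  del 0.0.0.0/0 (clear depth 0)
  add 42.111.240.0/20 -> H5 at depth 20
  lookup 176.112.229.121: bits 10 walk d0:-→d1:-→d2:- -> no-route
  add 40.0.0.0/5 -> H4 at depth 5
  add 133.0.0.0/8 -> H0 at depth 8
  del 24.0.0.0/5 (clear depth 5)
  add 24.33.114.96/28 -> H1 at depth 28
  lookup 24.33.114.96: bits 0001100000100001011100100110 walk d0:-→d1:-→d2:-→d3:-→d4:-→d5:-→d6:-→d7:-→d8:-→d9:-→d10:-→d11:-→d12:-→d13:-→d14:-→d15:-→d16:-→d17:-→d18:-→d19:-→d20:H5→d21:-→d22:-→d23:-→d24:-→d25:-→d26:-→d27:-→d28:H1 -> H1
  add 133.176.89.144/28 -> H3 at depth 28
  del 40.0.0.0/5 (clear depth 5)
  add 0.0.0.0/0 -> H2 at depth 0
  lookup 133.176.89.159: bits 10000101101100000101100110011111 walk d0:H2→d1:-→d2:-→d3:-→d4:-→d5:-→d6:-→d7:-→d8:H0→d9:-→d10:-→d11:-→d12:-→d13:-→d14:-→d15:-→d16:-→d17:-→d18:-→d19:-→d20:-→d21:-→d22:-→d23:-→d24:-→d25:-→d26:-→d27:-→d28:H3→d29:-→d30:-→d31:-→d32:H5 -> H5
  add 133.176.64.0/18 -> H0 at depth 18
  del 133.176.89.159/32 (clear depth 32)
  add 42.0.0.0/9 -> H2 at depth 9
  lookup 68.140.36.80: bits 0 walk d0:H2→d1:- -> H2
  lookup 133.0.0.3: bits 10000101 walk d0:H2→d1:-→d2:-→d3:-→d4:-→d5:-→d6:-→d7:-→d8:H0 -> H0
  lookup 24.33.114.97: bits 0001100000100001011100100110 walk d0:H2→d1:-→d2:-→d3:-→d4:-→d5:-→d6:-→d7:-→d8:-→d9:-→d10:-→d11:-→d12:-→d13:-→d14:-→d15:-→d16:-→d17:-→d18:-→d19:-→d20:H5→d21:-→d22:-→d23:-→d24:-→d25:-→d26:-→d27:-→d28:H1 -> H1
  add 133.176.89.0/24 -> H2 at depth 24
  add 133.176.0.0/12 -> H1 at depth 12
  add 24.33.114.96/32 -> H5 at depth 32
  del 133.176.89.144/28 (clear depth 28)
  add 133.0.0.0/8 -> H0 at depth 8

== LOOKUPS ==
["H5","H5","H5","H5","no-route","H1","H5","H2","H0","H1"]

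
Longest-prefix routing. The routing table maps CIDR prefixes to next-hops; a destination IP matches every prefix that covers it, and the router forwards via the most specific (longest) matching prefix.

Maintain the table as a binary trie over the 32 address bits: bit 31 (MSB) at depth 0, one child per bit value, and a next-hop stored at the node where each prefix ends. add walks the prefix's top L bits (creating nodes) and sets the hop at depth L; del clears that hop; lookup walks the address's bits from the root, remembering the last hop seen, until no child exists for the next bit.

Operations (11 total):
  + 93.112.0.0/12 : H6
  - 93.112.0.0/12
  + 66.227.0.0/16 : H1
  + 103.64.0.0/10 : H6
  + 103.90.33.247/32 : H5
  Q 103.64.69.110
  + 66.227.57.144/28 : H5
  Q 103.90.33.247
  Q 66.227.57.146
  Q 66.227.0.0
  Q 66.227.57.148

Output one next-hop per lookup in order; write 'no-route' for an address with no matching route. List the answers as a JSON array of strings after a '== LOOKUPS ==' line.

Process each operation:
  add 93.112.0.0/12 -> H6 at depth 12
  del 93.112.0.0/12 (clear depth 12)
  add 66.227.0.0/16 -> H1 at depth 16
  add 103.64.0.0/10 -> H6 at depth 10
  add 103.90.33.247/32 -> H5 at depth 32
  ? 103.64.69.110  path d0:-→d1:-→d2:-→d3:-→d4:-→d5:-→d6:-→d7:-→d8:-→d9:-→d10:H6→d11:-  best=H6
  add 66.227.57.144/28 -> H5 at depth 28
  ? 103.90.33.247  path d0:-→d1:-→d2:-→d3:-→d4:-→d5:-→d6:-→d7:-→d8:-→d9:-→d10:H6→d11:-→d12:-→d13:-→d14:-→d15:-→d16:-→d17:-→d18:-→d19:-→d20:-→d21:-→d22:-→d23:-→d24:-→d25:-→d26:-→d27:-→d28:-→d29:-→d30:-→d31:-→d32:H5  best=H5
  ? 66.227.57.146  path d0:-→d1:-→d2:-→d3:-→d4:-→d5:-→d6:-→d7:-→d8:-→d9:-→d10:-→d11:-→d12:-→d13:-→d14:-→d15:-→d16:H1→d17:-→d18:-→d19:-→d20:-→d21:-→d22:-→d23:-→d24:-→d25:-→d26:-→d27:-→d28:H5  best=H5
  ? 66.227.0.0  path d0:-→d1:-→d2:-→d3:-→d4:-→d5:-→d6:-→d7:-→d8:-→d9:-→d10:-→d11:-→d12:-→d13:-→d14:-→d15:-→d16:H1→d17:-→d18:-  best=H1
  ? 66.227.57.148  path d0:-→d1:-→d2:-→d3:-→d4:-→d5:-→d6:-→d7:-→d8:-→d9:-→d10:-→d11:-→d12:-→d13:-→d14:-→d15:-→d16:H1→d17:-→d18:-→d19:-→d20:-→d21:-→d22:-→d23:-→d24:-→d25:-→d26:-→d27:-→d28:H5  best=H5

== LOOKUPS ==
["H6","H5","H5","H1","H5"]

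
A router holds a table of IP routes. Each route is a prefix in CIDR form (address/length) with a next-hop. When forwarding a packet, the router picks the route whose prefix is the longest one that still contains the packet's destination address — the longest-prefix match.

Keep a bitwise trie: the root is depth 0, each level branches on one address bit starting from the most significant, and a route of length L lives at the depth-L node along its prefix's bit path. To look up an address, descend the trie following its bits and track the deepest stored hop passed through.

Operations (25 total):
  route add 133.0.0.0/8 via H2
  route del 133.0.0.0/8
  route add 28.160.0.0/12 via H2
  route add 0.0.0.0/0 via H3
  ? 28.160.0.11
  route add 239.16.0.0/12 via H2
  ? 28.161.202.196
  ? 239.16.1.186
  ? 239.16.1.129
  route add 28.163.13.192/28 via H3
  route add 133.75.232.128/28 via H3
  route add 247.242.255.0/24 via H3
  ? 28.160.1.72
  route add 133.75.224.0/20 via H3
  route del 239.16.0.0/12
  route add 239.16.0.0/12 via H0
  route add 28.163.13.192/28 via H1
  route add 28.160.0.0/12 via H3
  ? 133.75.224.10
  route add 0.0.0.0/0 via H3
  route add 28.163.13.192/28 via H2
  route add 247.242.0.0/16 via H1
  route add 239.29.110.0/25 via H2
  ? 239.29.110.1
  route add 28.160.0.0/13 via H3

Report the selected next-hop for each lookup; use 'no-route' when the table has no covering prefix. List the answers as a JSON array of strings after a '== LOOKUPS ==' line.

Apply in order:
  + 133.0.0.0/8 (H2) depth=8
  - 133.0.0.0/8 clear@8
  + 28.160.0.0/12 (H2) depth=12
  + 0.0.0.0/0 (H3) depth=0
  Q 28.160.0.11: descend 000111001010 ; hops seen [H3,H2] ; pick H2
  + 239.16.0.0/12 (H2) depth=12
  Q 28.161.202.196: descend 000111001010 ; hops seen [H3,H2] ; pick H2
  Q 239.16.1.186: descend 111011110001 ; hops seen [H3,H2] ; pick H2
  Q 239.16.1.129: descend 111011110001 ; hops seen [H3,H2] ; pick H2
  + 28.163.13.192/28 (H3) depth=28
  + 133.75.232.128/28 (H3) depth=28
  + 247.242.255.0/24 (H3) depth=24
  Q 28.160.1.72: descend 00011100101000 ; hops seen [H3,H2] ; pick H2
  + 133.75.224.0/20 (H3) depth=20
  - 239.16.0.0/12 clear@12
  + 239.16.0.0/12 (H0) depth=12
  + 28.163.13.192/28 (H1) depth=28
  + 28.160.0.0/12 (H3) depth=12
  Q 133.75.224.10: descend 10000101010010111110 ; hops seen [H3,H3] ; pick H3
  + 0.0.0.0/0 (H3) depth=0
  + 28.163.13.192/28 (H2) depth=28
  + 247.242.0.0/16 (H1) depth=16
  + 239.29.110.0/25 (H2) depth=25
  Q 239.29.110.1: descend 1110111100011101011011100 ; hops seen [H3,H0,H2] ; pick H2
  + 28.160.0.0/13 (H3) depth=13

== LOOKUPS ==
["H2","H2","H2","H2","H2","H3","H2"]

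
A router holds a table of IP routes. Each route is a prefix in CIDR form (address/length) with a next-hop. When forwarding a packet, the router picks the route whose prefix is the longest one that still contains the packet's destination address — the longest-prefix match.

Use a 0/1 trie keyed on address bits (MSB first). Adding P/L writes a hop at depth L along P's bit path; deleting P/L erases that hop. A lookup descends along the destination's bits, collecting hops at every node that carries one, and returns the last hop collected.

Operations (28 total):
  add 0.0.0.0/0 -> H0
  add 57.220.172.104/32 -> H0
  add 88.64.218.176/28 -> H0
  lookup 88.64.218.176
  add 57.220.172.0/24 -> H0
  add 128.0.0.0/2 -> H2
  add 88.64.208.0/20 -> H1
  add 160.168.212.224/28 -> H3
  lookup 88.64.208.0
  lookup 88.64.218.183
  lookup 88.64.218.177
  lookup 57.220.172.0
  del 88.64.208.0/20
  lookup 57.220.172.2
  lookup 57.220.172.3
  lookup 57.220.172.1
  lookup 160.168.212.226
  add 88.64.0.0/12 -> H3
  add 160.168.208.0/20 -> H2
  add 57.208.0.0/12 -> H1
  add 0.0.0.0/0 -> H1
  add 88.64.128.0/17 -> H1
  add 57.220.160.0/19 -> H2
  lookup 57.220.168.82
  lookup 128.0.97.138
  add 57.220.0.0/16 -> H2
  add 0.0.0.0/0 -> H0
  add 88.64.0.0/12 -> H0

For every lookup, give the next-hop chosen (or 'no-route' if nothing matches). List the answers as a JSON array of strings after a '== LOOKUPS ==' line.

Process each operation:
  add 0.0.0.0/0 -> H0 at depth 0
  add 57.220.172.104/32 -> H0 at depth 32
  add 88.64.218.176/28 -> H0 at depth 28
  Q 88.64.218.176: descend 0101100001000000110110101011 ; hops seen [H0,H0] ; pick H0
  add 57.220.172.0/24 -> H0 at depth 24
  add 128.0.0.0/2 -> H2 at depth 2
  add 88.64.208.0/20 -> H1 at depth 20
  add 160.168.212.224/28 -> H3 at depth 28
  Q 88.64.208.0: descend 01011000010000001101 ; hops seen [H0,H1] ; pick H1
  Q 88.64.218.183: descend 0101100001000000110110101011 ; hops seen [H0,H1,H0] ; pick H0
  Q 88.64.218.177: descend 0101100001000000110110101011 ; hops seen [H0,H1,H0] ; pick H0
  Q 57.220.172.0: descend 0011100111011100101011000 ; hops seen [H0,H0] ; pick H0
  del 88.64.208.0/20 (clear depth 20)
  Q 57.220.172.2: descend 0011100111011100101011000 ; hops seen [H0,H0] ; pick H0
  Q 57.220.172.3: descend 0011100111011100101011000 ; hops seen [H0,H0] ; pick H0
  Q 57.220.172.1: descend 0011100111011100101011000 ; hops seen [H0,H0] ; pick H0
  Q 160.168.212.226: descend 1010000010101000110101001110 ; hops seen [H0,H2,H3] ; pick H3
  add 88.64.0.0/12 -> H3 at depth 12
  add 160.168.208.0/20 -> H2 at depth 20
  add 57.208.0.0/12 -> H1 at depth 12
  add 0.0.0.0/0 -> H1 at depth 0
  add 88.64.128.0/17 -> H1 at depth 17
  add 57.220.160.0/19 -> H2 at depth 19
  Q 57.220.168.82: descend 001110011101110010101 ; hops seen [H1,H1,H2] ; pick H2
  Q 128.0.97.138: descend 10 ; hops seen [H1,H2] ; pick H2
  add 57.220.0.0/16 -> H2 at depth 16
  add 0.0.0.0/0 -> H0 at depth 0
  add 88.64.0.0/12 -> H0 at depth 12

== LOOKUPS ==
["H0","H1","H0","H0","H0","H0","H0","H0","H3","H2","H2"]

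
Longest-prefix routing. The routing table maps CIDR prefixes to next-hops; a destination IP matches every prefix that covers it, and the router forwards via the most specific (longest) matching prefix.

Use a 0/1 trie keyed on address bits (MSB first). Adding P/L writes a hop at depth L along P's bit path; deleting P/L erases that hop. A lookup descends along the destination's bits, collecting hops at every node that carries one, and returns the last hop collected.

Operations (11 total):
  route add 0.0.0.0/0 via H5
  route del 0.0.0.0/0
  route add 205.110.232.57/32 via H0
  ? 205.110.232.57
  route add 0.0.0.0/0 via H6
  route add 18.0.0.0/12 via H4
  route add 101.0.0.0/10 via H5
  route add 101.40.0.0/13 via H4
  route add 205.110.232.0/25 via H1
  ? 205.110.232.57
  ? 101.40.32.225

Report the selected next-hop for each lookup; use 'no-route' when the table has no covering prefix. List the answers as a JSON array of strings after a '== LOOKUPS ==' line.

Process each operation:
  + 0.0.0.0/0 (H5) depth=0
  - 0.0.0.0/0 clear@0
  + 205.110.232.57/32 (H0) depth=32
  lookup 205.110.232.57: bits 11001101011011101110100000111001 walk d0:-→d1:-→d2:-→d3:-→d4:-→d5:-→d6:-→d7:-→d8:-→d9:-→d10:-→d11:-→d12:-→d13:-→d14:-→d15:-→d16:-→d17:-→d18:-→d19:-→d20:-→d21:-→d22:-→d23:-→d24:-→d25:-→d26:-→d27:-→d28:-→d29:-→d30:-→d31:-→d32:H0 -> H0
  + 0.0.0.0/0 (H6) depth=0
  + 18.0.0.0/12 (H4) depth=12
  + 101.0.0.0/10 (H5) depth=10
  + 101.40.0.0/13 (H4) depth=13
  + 205.110.232.0/25 (H1) depth=25
  lookup 205.110.232.57: bits 11001101011011101110100000111001 walk d0:H6→d1:-→d2:-→d3:-→d4:-→d5:-→d6:-→d7:-→d8:-→d9:-→d10:-→d11:-→d12:-→d13:-→d14:-→d15:-→d16:-→d17:-→d18:-→d19:-→d20:-→d21:-→d22:-→d23:-→d24:-→d25:H1→d26:-→d27:-→d28:-→d29:-→d30:-→d31:-→d32:H0 -> H0
  lookup 101.40.32.225: bits 0110010100101 walk d0:H6→d1:-→d2:-→d3:-→d4:-→d5:-→d6:-→d7:-→d8:-→d9:-→d10:H5→d11:-→d12:-→d13:H4 -> H4

== LOOKUPS ==
["H0","H0","H4"]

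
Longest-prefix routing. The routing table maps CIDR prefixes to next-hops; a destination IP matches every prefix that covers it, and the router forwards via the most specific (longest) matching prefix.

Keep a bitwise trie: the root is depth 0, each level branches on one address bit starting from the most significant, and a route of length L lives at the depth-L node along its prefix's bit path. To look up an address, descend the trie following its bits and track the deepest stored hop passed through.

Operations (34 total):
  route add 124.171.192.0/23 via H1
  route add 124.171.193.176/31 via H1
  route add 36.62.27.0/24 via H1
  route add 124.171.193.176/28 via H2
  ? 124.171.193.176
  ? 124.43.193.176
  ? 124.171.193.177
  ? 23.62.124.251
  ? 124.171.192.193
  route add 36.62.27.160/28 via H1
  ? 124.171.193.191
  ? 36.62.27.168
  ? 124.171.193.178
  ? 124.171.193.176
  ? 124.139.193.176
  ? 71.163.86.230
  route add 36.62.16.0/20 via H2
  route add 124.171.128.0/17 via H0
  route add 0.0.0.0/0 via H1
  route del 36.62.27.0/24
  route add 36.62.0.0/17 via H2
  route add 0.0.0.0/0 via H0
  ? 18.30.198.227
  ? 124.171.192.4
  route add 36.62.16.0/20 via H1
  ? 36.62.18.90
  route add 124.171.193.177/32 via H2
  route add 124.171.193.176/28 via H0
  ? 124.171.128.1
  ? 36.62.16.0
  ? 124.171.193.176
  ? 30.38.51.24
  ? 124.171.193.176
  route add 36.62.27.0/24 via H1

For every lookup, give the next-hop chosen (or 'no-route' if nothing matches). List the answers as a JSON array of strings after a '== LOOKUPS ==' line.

Apply in order:
  + 124.171.192.0/23 (H1) depth=23
  + 124.171.193.176/31 (H1) depth=31
  + 36.62.27.0/24 (H1) depth=24
  + 124.171.193.176/28 (H2) depth=28
  ? 124.171.193.176  path d0:-→d1:-→d2:-→d3:-→d4:-→d5:-→d6:-→d7:-→d8:-→d9:-→d10:-→d11:-→d12:-→d13:-→d14:-→d15:-→d16:-→d17:-→d18:-→d19:-→d20:-→d21:-→d22:-→d23:H1→d24:-→d25:-→d26:-→d27:-→d28:H2→d29:-→d30:-→d31:H1  best=H1
  ? 124.43.193.176  path d0:-→d1:-→d2:-→d3:-→d4:-→d5:-→d6:-→d7:-→d8:-  best=no-route
  ? 124.171.193.177  path d0:-→d1:-→d2:-→d3:-→d4:-→d5:-→d6:-→d7:-→d8:-→d9:-→d10:-→d11:-→d12:-→d13:-→d14:-→d15:-→d16:-→d17:-→d18:-→d19:-→d20:-→d21:-→d22:-→d23:H1→d24:-→d25:-→d26:-→d27:-→d28:H2→d29:-→d30:-→d31:H1  best=H1
  ? 23.62.124.251  path d0:-→d1:-→d2:-  best=no-route
  ? 124.171.192.193  path d0:-→d1:-→d2:-→d3:-→d4:-→d5:-→d6:-→d7:-→d8:-→d9:-→d10:-→d11:-→d12:-→d13:-→d14:-→d15:-→d16:-→d17:-→d18:-→d19:-→d20:-→d21:-→d22:-→d23:H1  best=H1
  + 36.62.27.160/28 (H1) depth=28
  ? 124.171.193.191  path d0:-→d1:-→d2:-→d3:-→d4:-→d5:-→d6:-→d7:-→d8:-→d9:-→d10:-→d11:-→d12:-→d13:-→d14:-→d15:-→d16:-→d17:-→d18:-→d19:-→d20:-→d21:-→d22:-→d23:H1→d24:-→d25:-→d26:-→d27:-→d28:H2  best=H2
  ? 36.62.27.168  path d0:-→d1:-→d2:-→d3:-→d4:-→d5:-→d6:-→d7:-→d8:-→d9:-→d10:-→d11:-→d12:-→d13:-→d14:-→d15:-→d16:-→d17:-→d18:-→d19:-→d20:-→d21:-→d22:-→d23:-→d24:H1→d25:-→d26:-→d27:-→d28:H1  best=H1
  ? 124.171.193.178  path d0:-→d1:-→d2:-→d3:-→d4:-→d5:-→d6:-→d7:-→d8:-→d9:-→d10:-→d11:-→d12:-→d13:-→d14:-→d15:-→d16:-→d17:-→d18:-→d19:-→d20:-→d21:-→d22:-→d23:H1→d24:-→d25:-→d26:-→d27:-→d28:H2→d29:-→d30:-  best=H2
  ? 124.171.193.176  path d0:-→d1:-→d2:-→d3:-→d4:-→d5:-→d6:-→d7:-→d8:-→d9:-→d10:-→d11:-→d12:-→d13:-→d14:-→d15:-→d16:-→d17:-→d18:-→d19:-→d20:-→d21:-→d22:-→d23:H1→d24:-→d25:-→d26:-→d27:-→d28:H2→d29:-→d30:-→d31:H1  best=H1
  ? 124.139.193.176  path d0:-→d1:-→d2:-→d3:-→d4:-→d5:-→d6:-→d7:-→d8:-→d9:-→d10:-  best=no-route
  ? 71.163.86.230  path d0:-→d1:-→d2:-  best=no-route
  + 36.62.16.0/20 (H2) depth=20
  + 124.171.128.0/17 (H0) depth=17
  + 0.0.0.0/0 (H1) depth=0
  del 36.62.27.0/24 (clear depth 24)
  + 36.62.0.0/17 (H2) depth=17
  + 0.0.0.0/0 (H0) depth=0
  ? 18.30.198.227  path d0:H0→d1:-→d2:-  best=H0
  ? 124.171.192.4  path d0:H0→d1:-→d2:-→d3:-→d4:-→d5:-→d6:-→d7:-→d8:-→d9:-→d10:-→d11:-→d12:-→d13:-→d14:-→d15:-→d16:-→d17:H0→d18:-→d19:-→d20:-→d21:-→d22:-→d23:H1  best=H1
  + 36.62.16.0/20 (H1) depth=20
  ? 36.62.18.90  path d0:H0→d1:-→d2:-→d3:-→d4:-→d5:-→d6:-→d7:-→d8:-→d9:-→d10:-→d11:-→d12:-→d13:-→d14:-→d15:-→d16:-→d17:H2→d18:-→d19:-→d20:H1  best=H1
  + 124.171.193.177/32 (H2) depth=32
  + 124.171.193.176/28 (H0) depth=28
  ? 124.171.128.1  path d0:H0→d1:-→d2:-→d3:-→d4:-→d5:-→d6:-→d7:-→d8:-→d9:-→d10:-→d11:-→d12:-→d13:-→d14:-→d15:-→d16:-→d17:H0  best=H0
  ? 36.62.16.0  path d0:H0→d1:-→d2:-→d3:-→d4:-→d5:-→d6:-→d7:-→d8:-→d9:-→d10:-→d11:-→d12:-→d13:-→d14:-→d15:-→d16:-→d17:H2→d18:-→d19:-→d20:H1  best=H1
  ? 124.171.193.176  path d0:H0→d1:-→d2:-→d3:-→d4:-→d5:-→d6:-→d7:-→d8:-→d9:-→d10:-→d11:-→d12:-→d13:-→d14:-→d15:-→d16:-→d17:H0→d18:-→d19:-→d20:-→d21:-→d22:-→d23:H1→d24:-→d25:-→d26:-→d27:-→d28:H0→d29:-→d30:-→d31:H1  best=H1
  ? 30.38.51.24  path d0:H0→d1:-→d2:-  best=H0
  ? 124.171.193.176  path d0:H0→d1:-→d2:-→d3:-→d4:-→d5:-→d6:-→d7:-→d8:-→d9:-→d10:-→d11:-→d12:-→d13:-→d14:-→d15:-→d16:-→d17:H0→d18:-→d19:-→d20:-→d21:-→d22:-→d23:H1→d24:-→d25:-→d26:-→d27:-→d28:H0→d29:-→d30:-→d31:H1  best=H1
  + 36.62.27.0/24 (H1) depth=24

== LOOKUPS ==
["H1","no-route","H1","no-route","H1","H2","H1","H2","H1","no-route","no-route","H0","H1","H1","H0","H1","H1","H0","H1"]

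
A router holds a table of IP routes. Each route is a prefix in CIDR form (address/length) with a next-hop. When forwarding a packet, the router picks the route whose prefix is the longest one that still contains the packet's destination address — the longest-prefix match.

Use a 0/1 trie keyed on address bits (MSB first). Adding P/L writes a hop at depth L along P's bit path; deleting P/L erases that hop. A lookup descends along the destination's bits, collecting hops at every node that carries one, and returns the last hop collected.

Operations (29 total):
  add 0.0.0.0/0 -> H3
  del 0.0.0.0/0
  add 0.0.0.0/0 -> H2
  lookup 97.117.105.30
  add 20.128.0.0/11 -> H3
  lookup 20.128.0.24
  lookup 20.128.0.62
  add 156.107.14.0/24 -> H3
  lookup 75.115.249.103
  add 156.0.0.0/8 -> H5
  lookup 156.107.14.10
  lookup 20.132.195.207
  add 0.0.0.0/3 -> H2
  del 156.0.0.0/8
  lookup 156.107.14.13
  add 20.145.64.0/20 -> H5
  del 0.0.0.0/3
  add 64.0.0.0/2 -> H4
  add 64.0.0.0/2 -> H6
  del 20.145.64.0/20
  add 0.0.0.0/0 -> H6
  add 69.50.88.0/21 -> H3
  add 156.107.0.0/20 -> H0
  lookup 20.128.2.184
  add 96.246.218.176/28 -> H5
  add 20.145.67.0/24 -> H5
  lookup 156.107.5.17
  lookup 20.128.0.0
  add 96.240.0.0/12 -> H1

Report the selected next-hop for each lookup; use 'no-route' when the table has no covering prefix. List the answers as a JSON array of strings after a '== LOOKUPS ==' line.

Apply in order:
  + 0.0.0.0/0 (H3) depth=0
  del 0.0.0.0/0 (clear depth 0)
  + 0.0.0.0/0 (H2) depth=0
  ? 97.117.105.30  path d0:H2  best=H2
  + 20.128.0.0/11 (H3) depth=11
  ? 20.128.0.24  path d0:H2→d1:-→d2:-→d3:-→d4:-→d5:-→d6:-→d7:-→d8:-→d9:-→d10:-→d11:H3  best=H3
  ? 20.128.0.62  path d0:H2→d1:-→d2:-→d3:-→d4:-→d5:-→d6:-→d7:-→d8:-→d9:-→d10:-→d11:H3  best=H3
  + 156.107.14.0/24 (H3) depth=24
  ? 75.115.249.103  path d0:H2→d1:-  best=H2
  + 156.0.0.0/8 (H5) depth=8
  ? 156.107.14.10  path d0:H2→d1:-→d2:-→d3:-→d4:-→d5:-→d6:-→d7:-→d8:H5→d9:-→d10:-→d11:-→d12:-→d13:-→d14:-→d15:-→d16:-→d17:-→d18:-→d19:-→d20:-→d21:-→d22:-→d23:-→d24:H3  best=H3
  ? 20.132.195.207  path d0:H2→d1:-→d2:-→d3:-→d4:-→d5:-→d6:-→d7:-→d8:-→d9:-→d10:-→d11:H3  best=H3
  + 0.0.0.0/3 (H2) depth=3
  del 156.0.0.0/8 (clear depth 8)
  ? 156.107.14.13  path d0:H2→d1:-→d2:-→d3:-→d4:-→d5:-→d6:-→d7:-→d8:-→d9:-→d10:-→d11:-→d12:-→d13:-→d14:-→d15:-→d16:-→d17:-→d18:-→d19:-→d20:-→d21:-→d22:-→d23:-→d24:H3  best=H3
  + 20.145.64.0/20 (H5) depth=20
  del 0.0.0.0/3 (clear depth 3)
  + 64.0.0.0/2 (H4) depth=2
  + 64.0.0.0/2 (H6) depth=2
  del 20.145.64.0/20 (clear depth 20)
  + 0.0.0.0/0 (H6) depth=0
  + 69.50.88.0/21 (H3) depth=21
  + 156.107.0.0/20 (H0) depth=20
  ? 20.128.2.184  path d0:H6→d1:-→d2:-→d3:-→d4:-→d5:-→d6:-→d7:-→d8:-→d9:-→d10:-→d11:H3  best=H3
  + 96.246.218.176/28 (H5) depth=28
  + 20.145.67.0/24 (H5) depth=24
  ? 156.107.5.17  path d0:H6→d1:-→d2:-→d3:-→d4:-→d5:-→d6:-→d7:-→d8:-→d9:-→d10:-→d11:-→d12:-→d13:-→d14:-→d15:-→d16:-→d17:-→d18:-→d19:-→d20:H0  best=H0
  ? 20.128.0.0  path d0:H6→d1:-→d2:-→d3:-→d4:-→d5:-→d6:-→d7:-→d8:-→d9:-→d10:-→d11:H3  best=H3
  + 96.240.0.0/12 (H1) depth=12

== LOOKUPS ==
["H2","H3","H3","H2","H3","H3","H3","H3","H0","H3"]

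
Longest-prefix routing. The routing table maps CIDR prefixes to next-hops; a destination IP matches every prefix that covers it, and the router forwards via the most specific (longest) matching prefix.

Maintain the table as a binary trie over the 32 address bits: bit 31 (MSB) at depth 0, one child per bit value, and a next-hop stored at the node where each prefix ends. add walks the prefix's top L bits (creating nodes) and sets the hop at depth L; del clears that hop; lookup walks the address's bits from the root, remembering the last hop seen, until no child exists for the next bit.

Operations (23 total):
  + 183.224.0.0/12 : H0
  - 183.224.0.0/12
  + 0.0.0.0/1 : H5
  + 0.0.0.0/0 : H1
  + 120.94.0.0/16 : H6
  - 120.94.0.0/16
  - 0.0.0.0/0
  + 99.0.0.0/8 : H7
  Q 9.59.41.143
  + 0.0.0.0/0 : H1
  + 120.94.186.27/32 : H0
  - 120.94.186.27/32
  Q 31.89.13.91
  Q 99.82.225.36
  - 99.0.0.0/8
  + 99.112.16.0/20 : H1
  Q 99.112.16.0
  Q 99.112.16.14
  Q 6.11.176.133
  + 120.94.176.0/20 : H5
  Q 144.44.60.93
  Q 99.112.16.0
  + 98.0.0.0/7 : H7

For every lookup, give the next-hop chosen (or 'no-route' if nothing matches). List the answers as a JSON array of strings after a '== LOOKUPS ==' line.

Apply in order:
  + 183.224.0.0/12 (H0) depth=12
  del 183.224.0.0/12 (clear depth 12)
  + 0.0.0.0/1 (H5) depth=1
  + 0.0.0.0/0 (H1) depth=0
  + 120.94.0.0/16 (H6) depth=16
  del 120.94.0.0/16 (clear depth 16)
  del 0.0.0.0/0 (clear depth 0)
  + 99.0.0.0/8 (H7) depth=8
  lookup 9.59.41.143: bits 0 walk d0:-→d1:H5 -> H5
  + 0.0.0.0/0 (H1) depth=0
  + 120.94.186.27/32 (H0) depth=32
  del 120.94.186.27/32 (clear depth 32)
  lookup 31.89.13.91: bits 0 walk d0:H1→d1:H5 -> H5
  lookup 99.82.225.36: bits 01100011 walk d0:H1→d1:H5→d2:-→d3:-→d4:-→d5:-→d6:-→d7:-→d8:H7 -> H7
  del 99.0.0.0/8 (clear depth 8)
  + 99.112.16.0/20 (H1) depth=20
  lookup 99.112.16.0: bits 01100011011100000001 walk d0:H1→d1:H5→d2:-→d3:-→d4:-→d5:-→d6:-→d7:-→d8:-→d9:-→d10:-→d11:-→d12:-→d13:-→d14:-→d15:-→d16:-→d17:-→d18:-→d19:-→d20:H1 -> H1
  lookup 99.112.16.14: bits 01100011011100000001 walk d0:H1→d1:H5→d2:-→d3:-→d4:-→d5:-→d6:-→d7:-→d8:-→d9:-→d10:-→d11:-→d12:-→d13:-→d14:-→d15:-→d16:-→d17:-→d18:-→d19:-→d20:H1 -> H1
  lookup 6.11.176.133: bits 0 walk d0:H1→d1:H5 -> H5
  + 120.94.176.0/20 (H5) depth=20
  lookup 144.44.60.93: bits 10 walk d0:H1→d1:-→d2:- -> H1
  lookup 99.112.16.0: bits 01100011011100000001 walk d0:H1→d1:H5→d2:-→d3:-→d4:-→d5:-→d6:-→d7:-→d8:-→d9:-→d10:-→d11:-→d12:-→d13:-→d14:-→d15:-→d16:-→d17:-→d18:-→d19:-→d20:H1 -> H1
  + 98.0.0.0/7 (H7) depth=7

== LOOKUPS ==
["H5","H5","H7","H1","H1","H5","H1","H1"]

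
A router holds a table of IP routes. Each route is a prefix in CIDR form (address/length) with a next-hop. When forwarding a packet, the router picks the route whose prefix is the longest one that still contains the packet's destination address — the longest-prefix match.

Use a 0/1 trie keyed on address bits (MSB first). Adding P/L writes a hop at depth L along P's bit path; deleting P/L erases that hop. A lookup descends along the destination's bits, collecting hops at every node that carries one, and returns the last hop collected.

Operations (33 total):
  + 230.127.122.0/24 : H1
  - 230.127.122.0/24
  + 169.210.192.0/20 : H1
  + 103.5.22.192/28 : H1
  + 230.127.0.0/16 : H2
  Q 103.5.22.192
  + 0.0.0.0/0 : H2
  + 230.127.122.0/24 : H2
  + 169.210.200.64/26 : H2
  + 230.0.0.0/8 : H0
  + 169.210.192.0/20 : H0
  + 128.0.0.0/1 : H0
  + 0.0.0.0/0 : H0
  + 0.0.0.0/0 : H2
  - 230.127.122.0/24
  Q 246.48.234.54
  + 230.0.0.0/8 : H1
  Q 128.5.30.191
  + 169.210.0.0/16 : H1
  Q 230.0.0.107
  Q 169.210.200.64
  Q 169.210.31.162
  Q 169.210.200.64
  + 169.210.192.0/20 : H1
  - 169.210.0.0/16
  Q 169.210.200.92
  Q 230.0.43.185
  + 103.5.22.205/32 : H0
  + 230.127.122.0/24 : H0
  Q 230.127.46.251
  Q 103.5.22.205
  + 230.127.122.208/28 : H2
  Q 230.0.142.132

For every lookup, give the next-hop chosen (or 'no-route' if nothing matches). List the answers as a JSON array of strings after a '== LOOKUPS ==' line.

Process each operation:
  add 230.127.122.0/24 -> H1 at depth 24
  - 230.127.122.0/24 clear@24
  add 169.210.192.0/20 -> H1 at depth 20
  add 103.5.22.192/28 -> H1 at depth 28
  add 230.127.0.0/16 -> H2 at depth 16
  lookup 103.5.22.192: bits 0110011100000101000101101100 walk d0:-→d1:-→d2:-→d3:-→d4:-→d5:-→d6:-→d7:-→d8:-→d9:-→d10:-→d11:-→d12:-→d13:-→d14:-→d15:-→d16:-→d17:-→d18:-→d19:-→d20:-→d21:-→d22:-→d23:-→d24:-→d25:-→d26:-→d27:-→d28:H1 -> H1
  add 0.0.0.0/0 -> H2 at depth 0
  add 230.127.122.0/24 -> H2 at depth 24
  add 169.210.200.64/26 -> H2 at depth 26
  add 230.0.0.0/8 -> H0 at depth 8
  add 169.210.192.0/20 -> H0 at depth 20
  add 128.0.0.0/1 -> H0 at depth 1
  add 0.0.0.0/0 -> H0 at depth 0
  add 0.0.0.0/0 -> H2 at depth 0
  - 230.127.122.0/24 clear@24
  lookup 246.48.234.54: bits 111 walk d0:H2→d1:H0→d2:-→d3:- -> H0
  add 230.0.0.0/8 -> H1 at depth 8
  lookup 128.5.30.191: bits 10 walk d0:H2→d1:H0→d2:- -> H0
  add 169.210.0.0/16 -> H1 at depth 16
  lookup 230.0.0.107: bits 111001100 walk d0:H2→d1:H0→d2:-→d3:-→d4:-→d5:-→d6:-→d7:-→d8:H1→d9:- -> H1
  lookup 169.210.200.64: bits 10101001110100101100100001 walk d0:H2→d1:H0→d2:-→d3:-→d4:-→d5:-→d6:-→d7:-→d8:-→d9:-→d10:-→d11:-→d12:-→d13:-→d14:-→d15:-→d16:H1→d17:-→d18:-→d19:-→d20:H0→d21:-→d22:-→d23:-→d24:-→d25:-→d26:H2 -> H2
  lookup 169.210.31.162: bits 1010100111010010 walk d0:H2→d1:H0→d2:-→d3:-→d4:-→d5:-→d6:-→d7:-→d8:-→d9:-→d10:-→d11:-→d12:-→d13:-→d14:-→d15:-→d16:H1 -> H1
  lookup 169.210.200.64: bits 10101001110100101100100001 walk d0:H2→d1:H0→d2:-→d3:-→d4:-→d5:-→d6:-→d7:-→d8:-→d9:-→d10:-→d11:-→d12:-→d13:-→d14:-→d15:-→d16:H1→d17:-→d18:-→d19:-→d20:H0→d21:-→d22:-→d23:-→d24:-→d25:-→d26:H2 -> H2
  add 169.210.192.0/20 -> H1 at depth 20
  - 169.210.0.0/16 clear@16
  lookup 169.210.200.92: bits 10101001110100101100100001 walk d0:H2→d1:H0→d2:-→d3:-→d4:-→d5:-→d6:-→d7:-→d8:-→d9:-→d10:-→d11:-→d12:-→d13:-→d14:-→d15:-→d16:-→d17:-→d18:-→d19:-→d20:H1→d21:-→d22:-→d23:-→d24:-→d25:-→d26:H2 -> H2
  lookup 230.0.43.185: bits 111001100 walk d0:H2→d1:H0→d2:-→d3:-→d4:-→d5:-→d6:-→d7:-→d8:H1→d9:- -> H1
  add 103.5.22.205/32 -> H0 at depth 32
  add 230.127.122.0/24 -> H0 at depth 24
  lookup 230.127.46.251: bits 11100110011111110 walk d0:H2→d1:H0→d2:-→d3:-→d4:-→d5:-→d6:-→d7:-→d8:H1→d9:-→d10:-→d11:-→d12:-→d13:-→d14:-→d15:-→d16:H2→d17:- -> H2
  lookup 103.5.22.205: bits 01100111000001010001011011001101 walk d0:H2→d1:-→d2:-→d3:-→d4:-→d5:-→d6:-→d7:-→d8:-→d9:-→d10:-→d11:-→d12:-→d13:-→d14:-→d15:-→d16:-→d17:-→d18:-→d19:-→d20:-→d21:-→d22:-→d23:-→d24:-→d25:-→d26:-→d27:-→d28:H1→d29:-→d30:-→d31:-→d32:H0 -> H0
  add 230.127.122.208/28 -> H2 at depth 28
  lookup 230.0.142.132: bits 111001100 walk d0:H2→d1:H0→d2:-→d3:-→d4:-→d5:-→d6:-→d7:-→d8:H1→d9:- -> H1

== LOOKUPS ==
["H1","H0","H0","H1","H2","H1","H2","H2","H1","H2","H0","H1"]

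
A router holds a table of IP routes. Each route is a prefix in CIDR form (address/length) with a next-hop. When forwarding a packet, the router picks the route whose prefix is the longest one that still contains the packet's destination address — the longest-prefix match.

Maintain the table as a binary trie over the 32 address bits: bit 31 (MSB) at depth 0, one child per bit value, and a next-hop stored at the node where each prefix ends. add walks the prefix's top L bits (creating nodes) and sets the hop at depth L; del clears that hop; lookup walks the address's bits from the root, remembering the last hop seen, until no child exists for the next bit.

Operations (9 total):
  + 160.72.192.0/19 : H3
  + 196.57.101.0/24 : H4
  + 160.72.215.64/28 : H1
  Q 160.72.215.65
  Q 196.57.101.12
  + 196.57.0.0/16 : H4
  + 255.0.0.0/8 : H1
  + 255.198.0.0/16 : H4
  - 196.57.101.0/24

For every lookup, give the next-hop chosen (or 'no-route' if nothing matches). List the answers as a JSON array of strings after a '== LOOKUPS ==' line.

Apply in order:
  add 160.72.192.0/19 -> H3 at depth 19
  add 196.57.101.0/24 -> H4 at depth 24
  add 160.72.215.64/28 -> H1 at depth 28
  Q 160.72.215.65: descend 1010000001001000110101110100 ; hops seen [H3,H1] ; pick H1
  Q 196.57.101.12: descend 110001000011100101100101 ; hops seen [H4] ; pick H4
  add 196.57.0.0/16 -> H4 at depth 16
  add 255.0.0.0/8 -> H1 at depth 8
  add 255.198.0.0/16 -> H4 at depth 16
  del 196.57.101.0/24 (clear depth 24)

== LOOKUPS ==
["H1","H4"]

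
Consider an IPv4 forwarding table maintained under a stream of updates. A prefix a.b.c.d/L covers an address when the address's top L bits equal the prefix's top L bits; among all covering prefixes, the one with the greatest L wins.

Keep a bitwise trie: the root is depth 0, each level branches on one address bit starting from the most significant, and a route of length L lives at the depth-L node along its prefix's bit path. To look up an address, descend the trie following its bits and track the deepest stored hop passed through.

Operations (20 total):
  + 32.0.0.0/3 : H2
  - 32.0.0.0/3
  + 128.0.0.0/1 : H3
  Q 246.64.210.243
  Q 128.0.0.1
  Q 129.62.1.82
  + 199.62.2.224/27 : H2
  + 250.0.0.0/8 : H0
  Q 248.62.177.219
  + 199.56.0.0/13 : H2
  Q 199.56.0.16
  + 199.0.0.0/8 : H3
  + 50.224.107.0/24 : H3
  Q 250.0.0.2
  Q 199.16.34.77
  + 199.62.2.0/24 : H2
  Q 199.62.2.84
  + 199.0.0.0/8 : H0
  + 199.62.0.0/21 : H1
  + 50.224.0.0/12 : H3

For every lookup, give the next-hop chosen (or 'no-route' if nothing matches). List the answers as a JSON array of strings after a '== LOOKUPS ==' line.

Apply in order:
  add 32.0.0.0/3 -> H2 at depth 3
  del 32.0.0.0/3 (clear depth 3)
  add 128.0.0.0/1 -> H3 at depth 1
  Q 246.64.210.243: descend 1 ; hops seen [H3] ; pick H3
  Q 128.0.0.1: descend 1 ; hops seen [H3] ; pick H3
  Q 129.62.1.82: descend 1 ; hops seen [H3] ; pick H3
  add 199.62.2.224/27 -> H2 at depth 27
  add 250.0.0.0/8 -> H0 at depth 8
  Q 248.62.177.219: descend 111110 ; hops seen [H3] ; pick H3
  add 199.56.0.0/13 -> H2 at depth 13
  Q 199.56.0.16: descend 1100011100111 ; hops seen [H3,H2] ; pick H2
  add 199.0.0.0/8 -> H3 at depth 8
  add 50.224.107.0/24 -> H3 at depth 24
  Q 250.0.0.2: descend 11111010 ; hops seen [H3,H0] ; pick H0
  Q 199.16.34.77: descend 1100011100 ; hops seen [H3,H3] ; pick H3
  add 199.62.2.0/24 -> H2 at depth 24
  Q 199.62.2.84: descend 110001110011111000000010 ; hops seen [H3,H3,H2,H2] ; pick H2
  add 199.0.0.0/8 -> H0 at depth 8
  add 199.62.0.0/21 -> H1 at depth 21
  add 50.224.0.0/12 -> H3 at depth 12

== LOOKUPS ==
["H3","H3","H3","H3","H2","H0","H3","H2"]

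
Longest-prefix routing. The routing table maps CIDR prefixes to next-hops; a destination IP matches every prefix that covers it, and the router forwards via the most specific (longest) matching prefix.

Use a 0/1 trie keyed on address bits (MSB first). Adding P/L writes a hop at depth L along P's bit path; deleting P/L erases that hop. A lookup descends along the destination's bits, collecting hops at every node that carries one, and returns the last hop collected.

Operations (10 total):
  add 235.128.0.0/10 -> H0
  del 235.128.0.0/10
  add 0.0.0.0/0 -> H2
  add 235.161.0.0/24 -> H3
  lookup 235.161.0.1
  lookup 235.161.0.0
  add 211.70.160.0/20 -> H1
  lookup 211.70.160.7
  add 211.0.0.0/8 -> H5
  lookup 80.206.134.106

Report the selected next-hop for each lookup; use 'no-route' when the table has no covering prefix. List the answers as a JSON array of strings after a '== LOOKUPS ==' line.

Apply in order:
  add 235.128.0.0/10 -> H0 at depth 10
  - 235.128.0.0/10 clear@10
  add 0.0.0.0/0 -> H2 at depth 0
  add 235.161.0.0/24 -> H3 at depth 24
  Q 235.161.0.1: descend 111010111010000100000000 ; hops seen [H2,H3] ; pick H3
  Q 235.161.0.0: descend 111010111010000100000000 ; hops seen [H2,H3] ; pick H3
  add 211.70.160.0/20 -> H1 at depth 20
  Q 211.70.160.7: descend 11010011010001101010 ; hops seen [H2,H1] ; pick H1
  add 211.0.0.0/8 -> H5 at depth 8
  Q 80.206.134.106: descend ε ; hops seen [H2] ; pick H2

== LOOKUPS ==
["H3","H3","H1","H2"]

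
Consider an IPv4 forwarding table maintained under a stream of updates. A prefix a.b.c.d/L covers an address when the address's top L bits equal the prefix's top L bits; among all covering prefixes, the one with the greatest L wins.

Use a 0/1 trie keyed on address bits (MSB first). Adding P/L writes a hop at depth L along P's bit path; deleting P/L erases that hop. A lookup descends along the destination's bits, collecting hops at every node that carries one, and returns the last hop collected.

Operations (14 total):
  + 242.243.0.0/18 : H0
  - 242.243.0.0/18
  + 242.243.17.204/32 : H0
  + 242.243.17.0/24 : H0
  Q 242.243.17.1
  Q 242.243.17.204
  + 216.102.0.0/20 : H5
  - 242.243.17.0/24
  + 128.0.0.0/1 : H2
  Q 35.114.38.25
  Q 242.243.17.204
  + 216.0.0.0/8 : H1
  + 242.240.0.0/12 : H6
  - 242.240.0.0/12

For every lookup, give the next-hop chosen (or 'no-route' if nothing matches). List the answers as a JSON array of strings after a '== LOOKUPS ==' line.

Apply in order:
  + 242.243.0.0/18 (H0) depth=18
  - 242.243.0.0/18 clear@18
  + 242.243.17.204/32 (H0) depth=32
  + 242.243.17.0/24 (H0) depth=24
  lookup 242.243.17.1: bits 111100101111001100010001 walk d0:-→d1:-→d2:-→d3:-→d4:-→d5:-→d6:-→d7:-→d8:-→d9:-→d10:-→d11:-→d12:-→d13:-→d14:-→d15:-→d16:-→d17:-→d18:-→d19:-→d20:-→d21:-→d22:-→d23:-→d24:H0 -> H0
  lookup 242.243.17.204: bits 11110010111100110001000111001100 walk d0:-→d1:-→d2:-→d3:-→d4:-→d5:-→d6:-→d7:-→d8:-→d9:-→d10:-→d11:-→d12:-→d13:-→d14:-→d15:-→d16:-→d17:-→d18:-→d19:-→d20:-→d21:-→d22:-→d23:-→d24:H0→d25:-→d26:-→d27:-→d28:-→d29:-→d30:-→d31:-→d32:H0 -> H0
  + 216.102.0.0/20 (H5) depth=20
  - 242.243.17.0/24 clear@24
  + 128.0.0.0/1 (H2) depth=1
  lookup 35.114.38.25: bits ε walk d0:- -> no-route
  lookup 242.243.17.204: bits 11110010111100110001000111001100 walk d0:-→d1:H2→d2:-→d3:-→d4:-→d5:-→d6:-→d7:-→d8:-→d9:-→d10:-→d11:-→d12:-→d13:-→d14:-→d15:-→d16:-→d17:-→d18:-→d19:-→d20:-→d21:-→d22:-→d23:-→d24:-→d25:-→d26:-→d27:-→d28:-→d29:-→d30:-→d31:-→d32:H0 -> H0
  + 216.0.0.0/8 (H1) depth=8
  + 242.240.0.0/12 (H6) depth=12
  - 242.240.0.0/12 clear@12

== LOOKUPS ==
["H0","H0","no-route","H0"]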